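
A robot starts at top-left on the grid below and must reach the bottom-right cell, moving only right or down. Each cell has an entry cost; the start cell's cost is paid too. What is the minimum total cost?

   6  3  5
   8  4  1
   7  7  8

Cheapest: [0,0] [0,1] [1,1] [1,2] [2,2]
  6 + 3 + 4 + 1 + 8 = 22

22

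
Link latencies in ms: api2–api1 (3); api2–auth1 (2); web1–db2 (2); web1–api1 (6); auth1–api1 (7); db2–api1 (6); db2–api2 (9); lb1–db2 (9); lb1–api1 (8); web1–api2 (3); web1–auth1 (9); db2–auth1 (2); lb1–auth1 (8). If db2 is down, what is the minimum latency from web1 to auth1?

A few of the web1→auth1 routes:
web1-api1-api2-auth1: 6 + 3 + 2 = 11
web1-api2-auth1: 3 + 2 = 5
web1-api1-auth1: 6 + 7 = 13
web1-auth1: 9
Best route has total 5 ms.

5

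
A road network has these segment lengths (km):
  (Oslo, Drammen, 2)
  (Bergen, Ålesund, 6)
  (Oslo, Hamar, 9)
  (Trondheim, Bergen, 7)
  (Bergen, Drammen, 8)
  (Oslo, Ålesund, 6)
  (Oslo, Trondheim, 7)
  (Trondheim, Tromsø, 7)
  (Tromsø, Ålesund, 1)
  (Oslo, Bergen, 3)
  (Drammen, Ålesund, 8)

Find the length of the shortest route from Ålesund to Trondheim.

8

Some routes from Ålesund to Trondheim:
Ålesund→Bergen→Trondheim: 6 + 7 = 13
Ålesund→Oslo→Trondheim: 6 + 7 = 13
Ålesund→Oslo→Bergen→Trondheim: 6 + 3 + 7 = 16
Ålesund→Tromsø→Trondheim: 1 + 7 = 8
The minimum is 8 km.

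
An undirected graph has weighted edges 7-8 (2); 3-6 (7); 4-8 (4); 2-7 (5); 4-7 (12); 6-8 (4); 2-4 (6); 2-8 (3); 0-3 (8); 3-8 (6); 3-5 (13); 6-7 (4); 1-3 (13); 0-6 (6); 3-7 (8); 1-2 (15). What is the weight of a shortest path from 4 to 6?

Checking several routes:
4→2→8→7→6: 6 + 3 + 2 + 4 = 15
4→8→7→6: 4 + 2 + 4 = 10
4→2→7→6: 6 + 5 + 4 = 15
4→8→6: 4 + 4 = 8
4→2→8→6: 6 + 3 + 4 = 13
Best route has total 8.

8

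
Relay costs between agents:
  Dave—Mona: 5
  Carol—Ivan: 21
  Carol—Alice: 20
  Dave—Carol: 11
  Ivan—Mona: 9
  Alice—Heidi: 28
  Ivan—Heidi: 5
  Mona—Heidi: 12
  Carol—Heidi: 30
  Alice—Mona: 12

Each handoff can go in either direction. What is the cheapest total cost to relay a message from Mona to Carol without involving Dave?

30

Some routes from Mona to Carol avoiding Dave:
Mona-Alice-Carol: 12 + 20 = 32
Mona-Heidi-Carol: 12 + 30 = 42
Mona-Heidi-Ivan-Carol: 12 + 5 + 21 = 38
Mona-Ivan-Carol: 9 + 21 = 30
Best route has total 30.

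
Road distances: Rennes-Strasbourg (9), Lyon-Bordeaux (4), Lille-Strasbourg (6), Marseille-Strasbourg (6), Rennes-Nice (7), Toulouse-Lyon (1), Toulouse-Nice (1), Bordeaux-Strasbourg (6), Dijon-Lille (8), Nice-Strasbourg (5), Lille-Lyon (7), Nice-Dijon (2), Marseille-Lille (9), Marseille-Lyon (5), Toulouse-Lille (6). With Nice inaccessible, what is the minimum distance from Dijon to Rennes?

23

A few of the Dijon→Rennes routes:
Dijon - Lille - Strasbourg - Rennes: 8 + 6 + 9 = 23
Dijon - Lille - Toulouse - Lyon - Bordeaux - Strasbourg - Rennes: 8 + 6 + 1 + 4 + 6 + 9 = 34
Dijon - Lille - Lyon - Bordeaux - Strasbourg - Rennes: 8 + 7 + 4 + 6 + 9 = 34
Dijon - Lille - Lyon - Marseille - Strasbourg - Rennes: 8 + 7 + 5 + 6 + 9 = 35
Dijon - Lille - Marseille - Strasbourg - Rennes: 8 + 9 + 6 + 9 = 32
Best route has total 23.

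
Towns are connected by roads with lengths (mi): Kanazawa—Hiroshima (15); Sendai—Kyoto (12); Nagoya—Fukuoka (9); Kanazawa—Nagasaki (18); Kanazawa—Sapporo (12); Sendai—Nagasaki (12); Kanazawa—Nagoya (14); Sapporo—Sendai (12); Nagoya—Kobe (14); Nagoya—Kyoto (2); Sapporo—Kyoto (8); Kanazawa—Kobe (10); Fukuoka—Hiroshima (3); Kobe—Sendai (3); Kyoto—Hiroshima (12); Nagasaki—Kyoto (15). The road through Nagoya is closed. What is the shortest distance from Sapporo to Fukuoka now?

23

A few of the Sapporo→Fukuoka routes:
Sapporo → Kanazawa → Hiroshima → Fukuoka: 12 + 15 + 3 = 30
Sapporo → Kyoto → Hiroshima → Fukuoka: 8 + 12 + 3 = 23
Sapporo → Sendai → Kobe → Kanazawa → Hiroshima → Fukuoka: 12 + 3 + 10 + 15 + 3 = 43
Sapporo → Sendai → Kyoto → Hiroshima → Fukuoka: 12 + 12 + 12 + 3 = 39
Sapporo → Kyoto → Sendai → Kobe → Kanazawa → Hiroshima → Fukuoka: 8 + 12 + 3 + 10 + 15 + 3 = 51
Shortest: 23 mi.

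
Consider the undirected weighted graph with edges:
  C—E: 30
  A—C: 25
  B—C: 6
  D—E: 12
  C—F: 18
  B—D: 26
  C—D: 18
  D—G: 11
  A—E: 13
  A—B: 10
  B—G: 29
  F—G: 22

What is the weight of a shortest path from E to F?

Checking several routes:
E → D → G → F: 12 + 11 + 22 = 45
E → D → C → F: 12 + 18 + 18 = 48
E → A → B → C → F: 13 + 10 + 6 + 18 = 47
E → C → F: 30 + 18 = 48
E → A → C → F: 13 + 25 + 18 = 56
The minimum is 45.

45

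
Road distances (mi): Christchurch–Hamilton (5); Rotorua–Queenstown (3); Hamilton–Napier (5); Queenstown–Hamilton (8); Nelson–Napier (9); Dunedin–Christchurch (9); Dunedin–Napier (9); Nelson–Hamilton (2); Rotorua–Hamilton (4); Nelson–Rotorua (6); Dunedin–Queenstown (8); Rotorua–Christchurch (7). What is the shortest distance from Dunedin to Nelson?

16

Checking several routes:
Dunedin-Napier-Hamilton-Nelson: 9 + 5 + 2 = 16
Dunedin-Queenstown-Rotorua-Nelson: 8 + 3 + 6 = 17
Dunedin-Queenstown-Rotorua-Hamilton-Nelson: 8 + 3 + 4 + 2 = 17
Dunedin-Napier-Nelson: 9 + 9 = 18
Dunedin-Queenstown-Hamilton-Nelson: 8 + 8 + 2 = 18
Dunedin-Christchurch-Hamilton-Nelson: 9 + 5 + 2 = 16
Best route has total 16 mi.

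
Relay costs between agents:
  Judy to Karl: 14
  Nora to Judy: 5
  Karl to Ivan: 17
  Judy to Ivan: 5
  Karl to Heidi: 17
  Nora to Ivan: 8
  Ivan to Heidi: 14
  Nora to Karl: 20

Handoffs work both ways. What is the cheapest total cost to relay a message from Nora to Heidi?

22

Checking several routes:
Nora -> Judy -> Ivan -> Heidi: 5 + 5 + 14 = 24
Nora -> Judy -> Karl -> Heidi: 5 + 14 + 17 = 36
Nora -> Ivan -> Heidi: 8 + 14 = 22
Best route has total 22.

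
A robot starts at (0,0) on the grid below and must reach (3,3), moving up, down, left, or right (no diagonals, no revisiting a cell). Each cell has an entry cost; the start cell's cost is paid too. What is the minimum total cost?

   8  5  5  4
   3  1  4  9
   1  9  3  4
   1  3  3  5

Best path: r0c0→r1c0→r2c0→r3c0→r3c1→r3c2→r3c3
Cost: 8 + 3 + 1 + 1 + 3 + 3 + 5 = 24

24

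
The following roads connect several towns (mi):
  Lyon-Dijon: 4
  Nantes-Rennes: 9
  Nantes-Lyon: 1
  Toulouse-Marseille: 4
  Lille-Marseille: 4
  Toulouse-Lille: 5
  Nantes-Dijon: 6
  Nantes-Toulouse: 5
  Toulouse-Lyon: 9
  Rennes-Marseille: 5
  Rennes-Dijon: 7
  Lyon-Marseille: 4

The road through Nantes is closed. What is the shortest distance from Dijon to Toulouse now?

12

Comparing a few candidate routes:
Dijon -> Rennes -> Marseille -> Toulouse: 7 + 5 + 4 = 16
Dijon -> Lyon -> Marseille -> Toulouse: 4 + 4 + 4 = 12
Dijon -> Lyon -> Marseille -> Lille -> Toulouse: 4 + 4 + 4 + 5 = 17
Dijon -> Lyon -> Toulouse: 4 + 9 = 13
Shortest: 12 mi.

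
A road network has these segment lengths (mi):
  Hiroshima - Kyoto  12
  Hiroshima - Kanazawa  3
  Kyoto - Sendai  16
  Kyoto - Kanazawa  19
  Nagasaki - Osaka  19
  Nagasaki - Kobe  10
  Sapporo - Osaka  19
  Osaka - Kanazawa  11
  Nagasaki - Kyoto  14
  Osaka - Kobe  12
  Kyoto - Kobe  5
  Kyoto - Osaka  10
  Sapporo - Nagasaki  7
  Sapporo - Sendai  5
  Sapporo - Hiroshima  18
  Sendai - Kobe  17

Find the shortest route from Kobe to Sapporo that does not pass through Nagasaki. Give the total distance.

22

Comparing a few candidate routes:
Kobe → Kyoto → Sendai → Sapporo: 5 + 16 + 5 = 26
Kobe → Kyoto → Osaka → Sapporo: 5 + 10 + 19 = 34
Kobe → Osaka → Sapporo: 12 + 19 = 31
Kobe → Kyoto → Hiroshima → Sapporo: 5 + 12 + 18 = 35
Kobe → Sendai → Sapporo: 17 + 5 = 22
Shortest: 22 mi.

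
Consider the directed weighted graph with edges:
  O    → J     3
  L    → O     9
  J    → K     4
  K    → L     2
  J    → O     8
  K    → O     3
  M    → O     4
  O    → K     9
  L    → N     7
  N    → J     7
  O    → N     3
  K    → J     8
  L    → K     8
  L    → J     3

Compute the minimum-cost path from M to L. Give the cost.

Candidate routes:
M → O → K → L: 4 + 9 + 2 = 15
M → O → J → K → L: 4 + 3 + 4 + 2 = 13
M → O → N → J → K → L: 4 + 3 + 7 + 4 + 2 = 20
Shortest: 13.

13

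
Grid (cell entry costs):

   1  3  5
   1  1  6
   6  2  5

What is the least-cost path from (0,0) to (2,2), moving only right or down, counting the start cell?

One optimal route is (0,0) → (1,0) → (1,1) → (2,1) → (2,2).
Its cost is 1 + 1 + 1 + 2 + 5 = 10.
(Top row then right column would cost 20.)

10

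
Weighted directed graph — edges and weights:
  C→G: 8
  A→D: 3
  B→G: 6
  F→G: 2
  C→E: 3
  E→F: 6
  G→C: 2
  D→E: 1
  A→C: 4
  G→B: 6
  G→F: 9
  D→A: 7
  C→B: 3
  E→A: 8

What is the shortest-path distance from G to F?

9

Paths from G to F:
G - F: 9
G - C - E - F: 2 + 3 + 6 = 11
The minimum is 9.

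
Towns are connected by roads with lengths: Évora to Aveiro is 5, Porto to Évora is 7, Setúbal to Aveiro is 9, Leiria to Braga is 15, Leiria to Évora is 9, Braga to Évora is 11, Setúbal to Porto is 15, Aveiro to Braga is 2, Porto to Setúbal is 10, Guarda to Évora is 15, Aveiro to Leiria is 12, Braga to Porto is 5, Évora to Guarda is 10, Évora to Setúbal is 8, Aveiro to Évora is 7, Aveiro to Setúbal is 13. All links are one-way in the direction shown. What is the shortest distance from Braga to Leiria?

Some routes from Braga to Leiria:
Braga→Porto→Setúbal→Aveiro→Leiria: 5 + 10 + 9 + 12 = 36
Braga→Porto→Évora→Aveiro→Leiria: 5 + 7 + 5 + 12 = 29
Braga→Évora→Aveiro→Leiria: 11 + 5 + 12 = 28
The minimum is 28.

28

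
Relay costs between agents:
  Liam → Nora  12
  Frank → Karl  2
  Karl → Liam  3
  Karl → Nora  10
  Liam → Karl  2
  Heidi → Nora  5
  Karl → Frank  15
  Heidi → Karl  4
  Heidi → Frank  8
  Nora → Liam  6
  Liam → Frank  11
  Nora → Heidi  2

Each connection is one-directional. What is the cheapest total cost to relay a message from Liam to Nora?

12

Routes from Liam to Nora:
Liam → Karl → Nora: 2 + 10 = 12
Liam → Nora: 12
Liam → Frank → Karl → Nora: 11 + 2 + 10 = 23
Best route has total 12.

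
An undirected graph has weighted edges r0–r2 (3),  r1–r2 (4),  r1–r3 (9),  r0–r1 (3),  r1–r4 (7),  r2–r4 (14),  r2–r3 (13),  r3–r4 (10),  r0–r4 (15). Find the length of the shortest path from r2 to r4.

11

Some routes from r2 to r4:
r2 - r0 - r1 - r4: 3 + 3 + 7 = 13
r2 - r4: 14
r2 - r1 - r4: 4 + 7 = 11
Shortest: 11.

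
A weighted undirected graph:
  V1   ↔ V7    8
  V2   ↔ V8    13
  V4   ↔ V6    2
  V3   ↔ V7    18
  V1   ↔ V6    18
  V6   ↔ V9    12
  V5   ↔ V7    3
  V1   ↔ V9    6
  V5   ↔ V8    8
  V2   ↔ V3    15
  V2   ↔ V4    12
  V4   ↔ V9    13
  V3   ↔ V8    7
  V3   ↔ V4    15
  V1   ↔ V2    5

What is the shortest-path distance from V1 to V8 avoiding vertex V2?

Comparing a few candidate routes:
V1 → V9 → V4 → V3 → V8: 6 + 13 + 15 + 7 = 41
V1 → V7 → V5 → V8: 8 + 3 + 8 = 19
V1 → V6 → V4 → V3 → V8: 18 + 2 + 15 + 7 = 42
V1 → V9 → V6 → V4 → V3 → V8: 6 + 12 + 2 + 15 + 7 = 42
V1 → V7 → V3 → V8: 8 + 18 + 7 = 33
Shortest: 19.

19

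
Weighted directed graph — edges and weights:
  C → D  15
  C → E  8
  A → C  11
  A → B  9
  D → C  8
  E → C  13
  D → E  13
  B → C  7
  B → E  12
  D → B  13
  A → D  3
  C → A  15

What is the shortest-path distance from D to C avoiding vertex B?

8

Routes from D to C avoiding B:
D→C: 8
D→E→C: 13 + 13 = 26
The minimum is 8.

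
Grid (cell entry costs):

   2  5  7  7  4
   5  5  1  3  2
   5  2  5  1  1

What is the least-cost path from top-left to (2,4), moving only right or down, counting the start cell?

Cheapest: (0,0)→(0,1)→(1,1)→(1,2)→(1,3)→(2,3)→(2,4)
  2 + 5 + 5 + 1 + 3 + 1 + 1 = 18
For comparison, the top-then-right route costs 28.

18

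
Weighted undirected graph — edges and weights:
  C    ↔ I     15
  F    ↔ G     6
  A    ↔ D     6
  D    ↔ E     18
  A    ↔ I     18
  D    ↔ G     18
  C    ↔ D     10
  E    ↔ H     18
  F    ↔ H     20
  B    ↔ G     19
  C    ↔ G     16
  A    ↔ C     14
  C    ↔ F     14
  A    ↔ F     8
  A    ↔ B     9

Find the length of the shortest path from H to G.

26

Checking several routes:
H -> F -> C -> G: 20 + 14 + 16 = 50
H -> F -> A -> D -> G: 20 + 8 + 6 + 18 = 52
H -> F -> G: 20 + 6 = 26
Best route has total 26.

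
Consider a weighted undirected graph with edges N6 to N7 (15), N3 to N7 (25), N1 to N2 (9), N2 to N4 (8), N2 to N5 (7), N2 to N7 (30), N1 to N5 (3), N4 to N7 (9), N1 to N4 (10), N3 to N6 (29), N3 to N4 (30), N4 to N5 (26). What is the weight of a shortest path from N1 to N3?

Checking several routes:
N1-N4-N3: 10 + 30 = 40
N1-N2-N4-N3: 9 + 8 + 30 = 47
N1-N4-N7-N3: 10 + 9 + 25 = 44
The minimum is 40.

40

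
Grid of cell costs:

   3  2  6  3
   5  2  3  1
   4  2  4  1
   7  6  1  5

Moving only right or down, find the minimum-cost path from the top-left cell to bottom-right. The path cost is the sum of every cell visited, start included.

17

Best path: (0,0) (0,1) (1,1) (1,2) (1,3) (2,3) (3,3)
Cost: 3 + 2 + 2 + 3 + 1 + 1 + 5 = 17
For comparison, the top-then-right route costs 21.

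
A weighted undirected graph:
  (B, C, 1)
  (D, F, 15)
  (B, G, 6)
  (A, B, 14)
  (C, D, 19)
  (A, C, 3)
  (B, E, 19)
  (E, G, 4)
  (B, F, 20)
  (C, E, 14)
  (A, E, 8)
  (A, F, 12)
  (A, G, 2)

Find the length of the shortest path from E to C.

Checking several routes:
E → C: 14
E → A → C: 8 + 3 = 11
E → G → B → C: 4 + 6 + 1 = 11
E → G → A → C: 4 + 2 + 3 = 9
Shortest: 9.

9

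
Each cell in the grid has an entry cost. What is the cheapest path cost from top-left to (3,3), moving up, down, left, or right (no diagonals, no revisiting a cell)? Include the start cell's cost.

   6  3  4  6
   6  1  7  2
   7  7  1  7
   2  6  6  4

One optimal route is [0,0] -> [0,1] -> [1,1] -> [1,2] -> [2,2] -> [3,2] -> [3,3].
Its cost is 6 + 3 + 1 + 7 + 1 + 6 + 4 = 28.

28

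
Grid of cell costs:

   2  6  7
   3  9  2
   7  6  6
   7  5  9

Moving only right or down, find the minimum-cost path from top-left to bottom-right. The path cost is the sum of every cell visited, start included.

31

One optimal route is (0,0) → (1,0) → (1,1) → (1,2) → (2,2) → (3,2).
Its cost is 2 + 3 + 9 + 2 + 6 + 9 = 31.
For comparison, the top-then-right route costs 32.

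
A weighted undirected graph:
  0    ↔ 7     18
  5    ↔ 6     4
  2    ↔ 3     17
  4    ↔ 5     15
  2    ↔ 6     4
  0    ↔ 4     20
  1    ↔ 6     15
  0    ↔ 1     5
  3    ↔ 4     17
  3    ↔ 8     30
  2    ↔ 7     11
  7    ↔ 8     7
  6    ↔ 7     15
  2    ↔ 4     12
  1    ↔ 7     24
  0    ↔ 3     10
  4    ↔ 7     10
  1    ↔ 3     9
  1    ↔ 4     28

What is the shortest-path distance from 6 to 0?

20

Checking several routes:
6 -> 1 -> 3 -> 0: 15 + 9 + 10 = 34
6 -> 2 -> 7 -> 0: 4 + 11 + 18 = 33
6 -> 7 -> 0: 15 + 18 = 33
6 -> 2 -> 3 -> 1 -> 0: 4 + 17 + 9 + 5 = 35
6 -> 1 -> 0: 15 + 5 = 20
6 -> 2 -> 3 -> 0: 4 + 17 + 10 = 31
The minimum is 20.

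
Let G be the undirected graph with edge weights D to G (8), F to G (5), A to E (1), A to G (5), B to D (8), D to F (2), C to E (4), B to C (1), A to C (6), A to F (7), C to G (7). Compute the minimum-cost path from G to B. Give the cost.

Some routes from G to B:
G→A→E→C→B: 5 + 1 + 4 + 1 = 11
G→A→C→B: 5 + 6 + 1 = 12
G→C→B: 7 + 1 = 8
Best route has total 8.

8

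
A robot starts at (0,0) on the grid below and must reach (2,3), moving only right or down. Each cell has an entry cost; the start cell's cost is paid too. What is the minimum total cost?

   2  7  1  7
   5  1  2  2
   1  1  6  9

21

Take [0,0] -> [1,0] -> [1,1] -> [1,2] -> [1,3] -> [2,3] for a total of 2 + 5 + 1 + 2 + 2 + 9 = 21.
(Top row then right column would cost 28.)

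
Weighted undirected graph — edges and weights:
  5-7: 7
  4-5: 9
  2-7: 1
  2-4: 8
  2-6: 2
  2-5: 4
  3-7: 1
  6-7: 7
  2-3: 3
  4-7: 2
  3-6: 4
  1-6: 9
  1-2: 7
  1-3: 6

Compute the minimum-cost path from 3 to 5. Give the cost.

6

Some routes from 3 to 5:
3-7-2-5: 1 + 1 + 4 = 6
3-7-5: 1 + 7 = 8
3-2-7-5: 3 + 1 + 7 = 11
3-2-5: 3 + 4 = 7
3-6-2-5: 4 + 2 + 4 = 10
Best route has total 6.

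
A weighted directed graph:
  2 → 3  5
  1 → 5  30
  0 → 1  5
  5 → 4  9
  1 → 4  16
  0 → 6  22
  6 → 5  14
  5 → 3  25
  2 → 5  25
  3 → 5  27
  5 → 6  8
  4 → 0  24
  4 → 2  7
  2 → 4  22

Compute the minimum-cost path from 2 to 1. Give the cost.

Paths from 2 to 1:
2 -> 3 -> 5 -> 4 -> 0 -> 1: 5 + 27 + 9 + 24 + 5 = 70
2 -> 4 -> 0 -> 1: 22 + 24 + 5 = 51
2 -> 5 -> 4 -> 0 -> 1: 25 + 9 + 24 + 5 = 63
Best route has total 51.

51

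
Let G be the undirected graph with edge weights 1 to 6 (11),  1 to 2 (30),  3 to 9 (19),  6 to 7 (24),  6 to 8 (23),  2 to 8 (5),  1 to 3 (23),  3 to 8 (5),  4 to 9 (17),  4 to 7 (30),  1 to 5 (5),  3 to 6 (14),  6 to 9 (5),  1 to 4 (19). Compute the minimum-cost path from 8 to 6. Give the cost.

19

A few of the 8→6 routes:
8→3→6: 5 + 14 = 19
8→3→1→6: 5 + 23 + 11 = 39
8→6: 23
8→3→9→6: 5 + 19 + 5 = 29
The minimum is 19.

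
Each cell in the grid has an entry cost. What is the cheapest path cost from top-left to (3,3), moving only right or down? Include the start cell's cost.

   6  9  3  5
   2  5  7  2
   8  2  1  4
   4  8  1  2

19

Path (0,0) (1,0) (1,1) (2,1) (2,2) (3,2) (3,3): 6 + 2 + 5 + 2 + 1 + 1 + 2 = 19.
(Top row then right column would cost 31.)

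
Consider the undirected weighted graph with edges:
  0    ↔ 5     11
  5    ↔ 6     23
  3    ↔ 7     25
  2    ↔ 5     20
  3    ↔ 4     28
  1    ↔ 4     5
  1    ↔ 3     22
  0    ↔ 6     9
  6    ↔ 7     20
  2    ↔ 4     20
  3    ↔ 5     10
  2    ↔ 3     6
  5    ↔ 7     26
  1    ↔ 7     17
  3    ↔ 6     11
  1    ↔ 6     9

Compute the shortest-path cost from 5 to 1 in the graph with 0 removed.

30

Comparing a few candidate routes:
5 - 3 - 1: 10 + 22 = 32
5 - 3 - 2 - 4 - 1: 10 + 6 + 20 + 5 = 41
5 - 6 - 1: 23 + 9 = 32
5 - 3 - 6 - 1: 10 + 11 + 9 = 30
Best route has total 30.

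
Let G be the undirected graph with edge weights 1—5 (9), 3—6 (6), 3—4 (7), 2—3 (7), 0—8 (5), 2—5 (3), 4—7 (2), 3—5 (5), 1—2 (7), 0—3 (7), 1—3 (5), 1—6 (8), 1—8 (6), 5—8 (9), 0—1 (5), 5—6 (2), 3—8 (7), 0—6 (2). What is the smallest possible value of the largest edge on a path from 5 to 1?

5

Checking several routes:
5 -> 6 -> 0 -> 1: max(2, 2, 5) = 5
5 -> 3 -> 6 -> 0 -> 1: max(5, 6, 2, 5) = 6
5 -> 3 -> 1: max(5, 5) = 5
The minimum achievable maximum is 5.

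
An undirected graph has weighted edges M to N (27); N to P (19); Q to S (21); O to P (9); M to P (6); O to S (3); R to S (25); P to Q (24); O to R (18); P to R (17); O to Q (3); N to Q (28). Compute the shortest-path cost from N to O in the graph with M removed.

A few of the N→O routes:
N -> P -> O: 19 + 9 = 28
N -> Q -> S -> O: 28 + 21 + 3 = 52
N -> Q -> O: 28 + 3 = 31
N -> P -> Q -> O: 19 + 24 + 3 = 46
N -> P -> R -> O: 19 + 17 + 18 = 54
Best route has total 28.

28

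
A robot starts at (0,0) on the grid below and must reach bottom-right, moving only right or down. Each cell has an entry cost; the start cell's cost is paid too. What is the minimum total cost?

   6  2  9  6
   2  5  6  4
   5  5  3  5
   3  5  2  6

29

Best path: r0c0 r0c1 r1c1 r2c1 r2c2 r3c2 r3c3
Cost: 6 + 2 + 5 + 5 + 3 + 2 + 6 = 29
(Top row then right column would cost 38.)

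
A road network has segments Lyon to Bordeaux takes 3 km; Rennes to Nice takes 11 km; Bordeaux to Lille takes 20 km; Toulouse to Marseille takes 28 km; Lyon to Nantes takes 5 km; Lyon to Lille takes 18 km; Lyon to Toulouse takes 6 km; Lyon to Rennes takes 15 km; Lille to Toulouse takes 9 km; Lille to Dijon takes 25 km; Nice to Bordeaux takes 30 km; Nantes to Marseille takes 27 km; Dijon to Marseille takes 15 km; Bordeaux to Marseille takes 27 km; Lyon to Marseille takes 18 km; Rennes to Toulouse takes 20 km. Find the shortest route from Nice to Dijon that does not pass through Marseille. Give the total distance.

Checking several routes:
Nice→Rennes→Lyon→Bordeaux→Lille→Dijon: 11 + 15 + 3 + 20 + 25 = 74
Nice→Bordeaux→Lyon→Toulouse→Lille→Dijon: 30 + 3 + 6 + 9 + 25 = 73
Nice→Rennes→Toulouse→Lille→Dijon: 11 + 20 + 9 + 25 = 65
Nice→Rennes→Lyon→Lille→Dijon: 11 + 15 + 18 + 25 = 69
Nice→Rennes→Lyon→Toulouse→Lille→Dijon: 11 + 15 + 6 + 9 + 25 = 66
Best route has total 65 km.

65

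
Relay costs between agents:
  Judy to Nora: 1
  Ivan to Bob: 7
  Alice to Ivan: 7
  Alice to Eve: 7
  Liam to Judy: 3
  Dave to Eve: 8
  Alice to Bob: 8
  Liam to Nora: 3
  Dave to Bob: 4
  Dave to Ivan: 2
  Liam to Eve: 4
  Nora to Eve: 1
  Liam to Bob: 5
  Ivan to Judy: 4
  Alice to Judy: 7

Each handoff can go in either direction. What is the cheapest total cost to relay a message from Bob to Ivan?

6

Comparing a few candidate routes:
Bob -> Liam -> Judy -> Ivan: 5 + 3 + 4 = 12
Bob -> Ivan: 7
Bob -> Dave -> Ivan: 4 + 2 = 6
Shortest: 6.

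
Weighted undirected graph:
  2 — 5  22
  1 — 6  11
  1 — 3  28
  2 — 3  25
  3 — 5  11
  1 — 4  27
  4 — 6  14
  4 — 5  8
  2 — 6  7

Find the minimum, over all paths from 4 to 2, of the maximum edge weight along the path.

Some routes from 4 to 2:
4 - 6 - 2: max(14, 7) = 14
4 - 5 - 3 - 2: max(8, 11, 25) = 25
4 - 5 - 2: max(8, 22) = 22
4 - 1 - 6 - 2: max(27, 11, 7) = 27
Best route has worst link 14.

14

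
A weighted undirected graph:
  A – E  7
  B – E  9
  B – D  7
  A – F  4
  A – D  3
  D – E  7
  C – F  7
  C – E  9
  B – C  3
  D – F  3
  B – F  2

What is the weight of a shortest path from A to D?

3

Checking several routes:
A→F→D: 4 + 3 = 7
A→F→B→D: 4 + 2 + 7 = 13
A→D: 3
Best route has total 3.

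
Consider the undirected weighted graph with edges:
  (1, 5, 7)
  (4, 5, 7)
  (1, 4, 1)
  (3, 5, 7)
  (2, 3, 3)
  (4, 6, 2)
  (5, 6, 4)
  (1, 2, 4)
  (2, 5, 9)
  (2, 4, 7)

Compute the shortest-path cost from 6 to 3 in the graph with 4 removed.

Routes from 6 to 3 avoiding 4:
6 - 5 - 1 - 2 - 3: 4 + 7 + 4 + 3 = 18
6 - 5 - 2 - 3: 4 + 9 + 3 = 16
6 - 5 - 3: 4 + 7 = 11
Best route has total 11.

11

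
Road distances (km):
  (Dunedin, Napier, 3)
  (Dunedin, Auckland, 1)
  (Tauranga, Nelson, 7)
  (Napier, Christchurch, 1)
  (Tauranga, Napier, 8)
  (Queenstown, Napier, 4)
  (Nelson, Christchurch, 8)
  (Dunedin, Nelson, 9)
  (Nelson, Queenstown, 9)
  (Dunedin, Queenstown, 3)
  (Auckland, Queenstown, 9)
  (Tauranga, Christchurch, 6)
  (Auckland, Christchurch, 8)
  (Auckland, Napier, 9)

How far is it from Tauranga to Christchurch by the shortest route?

6

Comparing a few candidate routes:
Tauranga -> Nelson -> Christchurch: 7 + 8 = 15
Tauranga -> Christchurch: 6
Tauranga -> Napier -> Christchurch: 8 + 1 = 9
Tauranga -> Napier -> Dunedin -> Auckland -> Christchurch: 8 + 3 + 1 + 8 = 20
Best route has total 6 km.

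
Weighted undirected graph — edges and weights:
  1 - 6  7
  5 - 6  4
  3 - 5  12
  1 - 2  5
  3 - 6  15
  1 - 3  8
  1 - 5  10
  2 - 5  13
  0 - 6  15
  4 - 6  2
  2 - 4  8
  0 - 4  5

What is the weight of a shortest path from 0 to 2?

13

A few of the 0→2 routes:
0 - 4 - 6 - 1 - 2: 5 + 2 + 7 + 5 = 19
0 - 4 - 6 - 5 - 2: 5 + 2 + 4 + 13 = 24
0 - 6 - 4 - 2: 15 + 2 + 8 = 25
0 - 4 - 2: 5 + 8 = 13
Best route has total 13.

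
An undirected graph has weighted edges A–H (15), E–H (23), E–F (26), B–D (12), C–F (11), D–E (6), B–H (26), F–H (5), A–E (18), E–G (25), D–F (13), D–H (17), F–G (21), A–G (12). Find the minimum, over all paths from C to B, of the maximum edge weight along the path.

13

Comparing a few candidate routes:
C - F - D - B: max(11, 13, 12) = 13
C - F - G - A - H - D - B: max(11, 21, 12, 15, 17, 12) = 21
C - F - H - D - B: max(11, 5, 17, 12) = 17
C - F - G - A - E - D - B: max(11, 21, 12, 18, 6, 12) = 21
C - F - H - E - D - B: max(11, 5, 23, 6, 12) = 23
C - F - H - A - E - D - B: max(11, 5, 15, 18, 6, 12) = 18
The minimum achievable maximum is 13.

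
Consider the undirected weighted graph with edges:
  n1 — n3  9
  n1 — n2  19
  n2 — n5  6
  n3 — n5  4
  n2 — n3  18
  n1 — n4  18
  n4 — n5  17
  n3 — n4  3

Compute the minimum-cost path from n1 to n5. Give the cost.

13

Checking several routes:
n1-n3-n4-n5: 9 + 3 + 17 = 29
n1-n4-n3-n5: 18 + 3 + 4 = 25
n1-n3-n5: 9 + 4 = 13
n1-n2-n5: 19 + 6 = 25
n1-n3-n2-n5: 9 + 18 + 6 = 33
Shortest: 13.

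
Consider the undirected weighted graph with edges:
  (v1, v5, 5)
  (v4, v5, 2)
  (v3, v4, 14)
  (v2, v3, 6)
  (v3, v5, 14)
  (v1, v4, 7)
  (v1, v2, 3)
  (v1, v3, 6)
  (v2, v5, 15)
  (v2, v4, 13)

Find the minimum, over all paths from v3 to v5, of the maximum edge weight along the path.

Comparing a few candidate routes:
v3 - v2 - v1 - v4 - v5: max(6, 3, 7, 2) = 7
v3 - v2 - v1 - v5: max(6, 3, 5) = 6
v3 - v1 - v4 - v5: max(6, 7, 2) = 7
v3 - v1 - v5: max(6, 5) = 6
Best route has worst link 6.

6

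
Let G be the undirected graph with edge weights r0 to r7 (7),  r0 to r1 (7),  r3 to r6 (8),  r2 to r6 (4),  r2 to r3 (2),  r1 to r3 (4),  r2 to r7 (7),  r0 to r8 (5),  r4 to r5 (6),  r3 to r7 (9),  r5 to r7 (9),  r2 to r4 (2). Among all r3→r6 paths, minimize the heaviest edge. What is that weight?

4

Checking several routes:
r3→r1→r0→r7→r2→r6: max(4, 7, 7, 7, 4) = 7
r3→r7→r2→r6: max(9, 7, 4) = 9
r3→r7→r5→r4→r2→r6: max(9, 9, 6, 2, 4) = 9
r3→r6: max(8) = 8
r3→r2→r6: max(2, 4) = 4
The minimum achievable maximum is 4.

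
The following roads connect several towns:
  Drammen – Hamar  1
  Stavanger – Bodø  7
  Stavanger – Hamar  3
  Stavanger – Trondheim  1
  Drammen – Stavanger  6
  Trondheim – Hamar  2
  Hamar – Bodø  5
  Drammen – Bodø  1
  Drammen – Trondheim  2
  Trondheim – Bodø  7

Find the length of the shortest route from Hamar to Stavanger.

Some routes from Hamar to Stavanger:
Hamar - Drammen - Stavanger: 1 + 6 = 7
Hamar - Stavanger: 3
Hamar - Bodø - Drammen - Trondheim - Stavanger: 5 + 1 + 2 + 1 = 9
Hamar - Drammen - Trondheim - Stavanger: 1 + 2 + 1 = 4
Hamar - Trondheim - Stavanger: 2 + 1 = 3
Shortest: 3.

3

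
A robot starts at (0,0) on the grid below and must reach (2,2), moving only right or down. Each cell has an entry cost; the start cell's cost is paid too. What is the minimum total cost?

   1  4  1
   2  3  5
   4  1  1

Take [0,0] [1,0] [1,1] [2,1] [2,2] for a total of 1 + 2 + 3 + 1 + 1 = 8.
For comparison, the top-then-right route costs 12.

8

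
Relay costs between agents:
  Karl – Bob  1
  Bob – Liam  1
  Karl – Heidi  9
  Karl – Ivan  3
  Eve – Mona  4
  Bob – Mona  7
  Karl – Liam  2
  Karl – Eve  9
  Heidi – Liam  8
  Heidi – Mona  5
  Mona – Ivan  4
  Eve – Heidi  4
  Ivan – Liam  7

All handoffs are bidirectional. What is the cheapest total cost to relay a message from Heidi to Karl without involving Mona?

9

Comparing a few candidate routes:
Heidi-Karl: 9
Heidi-Liam-Karl: 8 + 2 = 10
Heidi-Liam-Bob-Karl: 8 + 1 + 1 = 10
The minimum is 9.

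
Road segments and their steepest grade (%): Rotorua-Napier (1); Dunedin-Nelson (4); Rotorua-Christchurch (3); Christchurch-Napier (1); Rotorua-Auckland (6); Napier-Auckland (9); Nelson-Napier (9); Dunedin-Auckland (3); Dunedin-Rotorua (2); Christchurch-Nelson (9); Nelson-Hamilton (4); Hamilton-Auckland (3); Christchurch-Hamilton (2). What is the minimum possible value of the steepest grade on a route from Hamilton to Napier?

Comparing a few candidate routes:
Hamilton -> Christchurch -> Napier: max(2, 1) = 2
Hamilton -> Auckland -> Dunedin -> Rotorua -> Christchurch -> Napier: max(3, 3, 2, 3, 1) = 3
Hamilton -> Christchurch -> Rotorua -> Napier: max(2, 3, 1) = 3
Best route has worst link 2%.

2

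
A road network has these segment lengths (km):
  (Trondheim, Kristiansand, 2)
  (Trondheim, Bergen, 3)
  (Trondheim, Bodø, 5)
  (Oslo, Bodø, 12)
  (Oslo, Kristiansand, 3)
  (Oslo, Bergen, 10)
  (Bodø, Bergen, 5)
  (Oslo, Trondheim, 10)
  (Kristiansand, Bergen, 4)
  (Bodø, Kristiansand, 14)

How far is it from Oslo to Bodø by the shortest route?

Some routes from Oslo to Bodø:
Oslo - Kristiansand - Trondheim - Bodø: 3 + 2 + 5 = 10
Oslo - Bodø: 12
Oslo - Kristiansand - Trondheim - Bergen - Bodø: 3 + 2 + 3 + 5 = 13
Oslo - Kristiansand - Bergen - Bodø: 3 + 4 + 5 = 12
Oslo - Kristiansand - Bergen - Trondheim - Bodø: 3 + 4 + 3 + 5 = 15
Oslo - Bergen - Bodø: 10 + 5 = 15
Best route has total 10 km.

10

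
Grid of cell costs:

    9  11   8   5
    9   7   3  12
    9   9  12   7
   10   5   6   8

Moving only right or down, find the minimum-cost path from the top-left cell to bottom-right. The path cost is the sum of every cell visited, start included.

Cheapest: (0,0) -> (1,0) -> (1,1) -> (2,1) -> (3,1) -> (3,2) -> (3,3)
  9 + 9 + 7 + 9 + 5 + 6 + 8 = 53

53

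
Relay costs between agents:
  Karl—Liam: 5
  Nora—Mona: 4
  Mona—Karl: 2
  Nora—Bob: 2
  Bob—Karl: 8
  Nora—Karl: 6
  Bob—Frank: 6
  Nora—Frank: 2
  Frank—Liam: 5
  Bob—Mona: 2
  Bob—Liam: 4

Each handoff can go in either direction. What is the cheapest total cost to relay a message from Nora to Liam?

A few of the Nora→Liam routes:
Nora -> Frank -> Liam: 2 + 5 = 7
Nora -> Bob -> Mona -> Karl -> Liam: 2 + 2 + 2 + 5 = 11
Nora -> Karl -> Liam: 6 + 5 = 11
Nora -> Mona -> Bob -> Liam: 4 + 2 + 4 = 10
Nora -> Bob -> Liam: 2 + 4 = 6
Best route has total 6.

6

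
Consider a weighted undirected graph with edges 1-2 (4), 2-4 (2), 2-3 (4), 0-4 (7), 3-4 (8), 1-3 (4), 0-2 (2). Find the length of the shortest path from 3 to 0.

Checking several routes:
3 -> 4 -> 2 -> 0: 8 + 2 + 2 = 12
3 -> 1 -> 2 -> 0: 4 + 4 + 2 = 10
3 -> 2 -> 0: 4 + 2 = 6
Best route has total 6.

6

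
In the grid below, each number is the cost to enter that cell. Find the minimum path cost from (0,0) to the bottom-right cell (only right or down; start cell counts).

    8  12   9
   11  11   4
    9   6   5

38

Path r0c0 -> r0c1 -> r0c2 -> r1c2 -> r2c2: 8 + 12 + 9 + 4 + 5 = 38.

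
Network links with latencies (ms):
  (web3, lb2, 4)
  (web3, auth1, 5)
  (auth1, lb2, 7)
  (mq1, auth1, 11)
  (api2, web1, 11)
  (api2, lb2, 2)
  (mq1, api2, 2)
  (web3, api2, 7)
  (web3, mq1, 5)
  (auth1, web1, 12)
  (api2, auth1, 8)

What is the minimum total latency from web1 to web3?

Checking several routes:
web1→auth1→web3: 12 + 5 = 17
web1→api2→web3: 11 + 7 = 18
web1→api2→mq1→web3: 11 + 2 + 5 = 18
web1→api2→lb2→web3: 11 + 2 + 4 = 17
Shortest: 17 ms.

17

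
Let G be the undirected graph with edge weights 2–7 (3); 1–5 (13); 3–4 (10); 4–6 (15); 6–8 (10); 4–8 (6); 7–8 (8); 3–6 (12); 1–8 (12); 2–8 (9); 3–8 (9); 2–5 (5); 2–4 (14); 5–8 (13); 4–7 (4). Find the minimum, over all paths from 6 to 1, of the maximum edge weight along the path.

Comparing a few candidate routes:
6-3-4-7-2-8-1: max(12, 10, 4, 3, 9, 12) = 12
6-3-4-8-1: max(12, 10, 6, 12) = 12
6-3-8-2-5-1: max(12, 9, 9, 5, 13) = 13
6-3-8-1: max(12, 9, 12) = 12
6-3-4-7-8-1: max(12, 10, 4, 8, 12) = 12
6-8-1: max(10, 12) = 12
The minimum achievable maximum is 12.

12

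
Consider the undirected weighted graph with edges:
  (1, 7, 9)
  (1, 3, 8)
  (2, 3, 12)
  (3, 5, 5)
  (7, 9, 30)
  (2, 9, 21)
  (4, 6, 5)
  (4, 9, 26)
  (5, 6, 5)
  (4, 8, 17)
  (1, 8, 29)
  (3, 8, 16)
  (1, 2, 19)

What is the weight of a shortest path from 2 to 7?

28

Comparing a few candidate routes:
2 -> 1 -> 7: 19 + 9 = 28
2 -> 3 -> 1 -> 7: 12 + 8 + 9 = 29
2 -> 9 -> 7: 21 + 30 = 51
2 -> 9 -> 4 -> 6 -> 5 -> 3 -> 1 -> 7: 21 + 26 + 5 + 5 + 5 + 8 + 9 = 79
2 -> 3 -> 8 -> 1 -> 7: 12 + 16 + 29 + 9 = 66
The minimum is 28.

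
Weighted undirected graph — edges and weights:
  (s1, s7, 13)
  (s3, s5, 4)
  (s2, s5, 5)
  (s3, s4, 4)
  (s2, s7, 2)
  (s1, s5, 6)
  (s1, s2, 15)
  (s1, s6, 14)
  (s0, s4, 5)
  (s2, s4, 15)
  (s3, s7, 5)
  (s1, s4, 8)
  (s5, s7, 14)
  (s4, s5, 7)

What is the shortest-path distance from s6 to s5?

20

Checking several routes:
s6 -> s1 -> s4 -> s5: 14 + 8 + 7 = 29
s6 -> s1 -> s7 -> s3 -> s5: 14 + 13 + 5 + 4 = 36
s6 -> s1 -> s4 -> s3 -> s5: 14 + 8 + 4 + 4 = 30
s6 -> s1 -> s7 -> s2 -> s5: 14 + 13 + 2 + 5 = 34
s6 -> s1 -> s5: 14 + 6 = 20
s6 -> s1 -> s2 -> s5: 14 + 15 + 5 = 34
Shortest: 20.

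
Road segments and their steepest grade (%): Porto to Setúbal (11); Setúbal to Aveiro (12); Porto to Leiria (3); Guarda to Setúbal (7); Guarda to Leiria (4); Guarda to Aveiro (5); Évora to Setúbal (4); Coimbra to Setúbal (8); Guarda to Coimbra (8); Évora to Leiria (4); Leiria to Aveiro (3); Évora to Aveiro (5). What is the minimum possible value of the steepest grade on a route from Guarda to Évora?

Comparing a few candidate routes:
Guarda-Leiria-Évora: max(4, 4) = 4
Guarda-Aveiro-Leiria-Évora: max(5, 3, 4) = 5
Guarda-Leiria-Aveiro-Évora: max(4, 3, 5) = 5
Guarda-Aveiro-Évora: max(5, 5) = 5
The minimum achievable maximum is 4%.

4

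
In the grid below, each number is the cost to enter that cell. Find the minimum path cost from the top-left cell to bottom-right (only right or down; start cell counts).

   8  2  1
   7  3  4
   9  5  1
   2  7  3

One optimal route is (0,0)→(0,1)→(0,2)→(1,2)→(2,2)→(3,2).
Its cost is 8 + 2 + 1 + 4 + 1 + 3 = 19.

19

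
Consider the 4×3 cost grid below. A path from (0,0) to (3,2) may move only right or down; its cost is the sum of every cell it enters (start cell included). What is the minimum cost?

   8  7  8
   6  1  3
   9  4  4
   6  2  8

29

Best path: (0,0) (1,0) (1,1) (2,1) (3,1) (3,2)
Cost: 8 + 6 + 1 + 4 + 2 + 8 = 29
For comparison, the top-then-right route costs 38.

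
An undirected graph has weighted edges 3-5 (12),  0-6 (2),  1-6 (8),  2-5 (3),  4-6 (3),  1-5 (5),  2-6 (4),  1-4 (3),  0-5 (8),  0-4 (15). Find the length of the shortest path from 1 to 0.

8

Some routes from 1 to 0:
1-5-2-6-0: 5 + 3 + 4 + 2 = 14
1-5-0: 5 + 8 = 13
1-4-6-2-5-0: 3 + 3 + 4 + 3 + 8 = 21
1-4-6-0: 3 + 3 + 2 = 8
1-4-0: 3 + 15 = 18
1-6-0: 8 + 2 = 10
Best route has total 8.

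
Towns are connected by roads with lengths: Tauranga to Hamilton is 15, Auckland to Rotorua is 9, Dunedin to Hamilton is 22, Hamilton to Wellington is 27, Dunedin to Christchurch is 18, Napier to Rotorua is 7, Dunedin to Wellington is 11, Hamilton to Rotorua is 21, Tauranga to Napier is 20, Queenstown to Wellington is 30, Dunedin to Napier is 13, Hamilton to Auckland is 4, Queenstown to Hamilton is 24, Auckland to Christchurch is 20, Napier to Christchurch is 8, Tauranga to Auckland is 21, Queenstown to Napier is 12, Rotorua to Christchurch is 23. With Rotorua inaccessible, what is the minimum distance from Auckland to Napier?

28

A few of the Auckland→Napier routes:
Auckland - Hamilton - Tauranga - Napier: 4 + 15 + 20 = 39
Auckland - Tauranga - Napier: 21 + 20 = 41
Auckland - Hamilton - Queenstown - Napier: 4 + 24 + 12 = 40
Auckland - Christchurch - Napier: 20 + 8 = 28
Auckland - Hamilton - Dunedin - Napier: 4 + 22 + 13 = 39
The minimum is 28.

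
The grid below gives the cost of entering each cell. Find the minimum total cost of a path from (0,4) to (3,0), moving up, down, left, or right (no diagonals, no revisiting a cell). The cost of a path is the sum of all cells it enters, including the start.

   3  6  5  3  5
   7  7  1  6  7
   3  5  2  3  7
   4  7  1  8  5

Best path: r0c4 -> r0c3 -> r0c2 -> r1c2 -> r2c2 -> r2c1 -> r2c0 -> r3c0
Cost: 5 + 3 + 5 + 1 + 2 + 5 + 3 + 4 = 28

28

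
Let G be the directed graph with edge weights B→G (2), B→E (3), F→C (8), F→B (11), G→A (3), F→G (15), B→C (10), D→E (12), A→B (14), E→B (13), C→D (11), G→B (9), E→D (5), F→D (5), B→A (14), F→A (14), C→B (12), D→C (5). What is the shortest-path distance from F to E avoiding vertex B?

Paths from F to E avoiding B:
F→C→D→E: 8 + 11 + 12 = 31
F→D→E: 5 + 12 = 17
The minimum is 17.

17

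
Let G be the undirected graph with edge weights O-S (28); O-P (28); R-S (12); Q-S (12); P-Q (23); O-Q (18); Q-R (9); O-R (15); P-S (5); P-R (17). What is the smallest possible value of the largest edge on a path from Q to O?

Comparing a few candidate routes:
Q -> S -> R -> O: max(12, 12, 15) = 15
Q -> P -> R -> O: max(23, 17, 15) = 23
Q -> R -> O: max(9, 15) = 15
Q -> S -> P -> R -> O: max(12, 5, 17, 15) = 17
Q -> P -> S -> R -> O: max(23, 5, 12, 15) = 23
Q -> O: max(18) = 18
Smallest bottleneck: 15.

15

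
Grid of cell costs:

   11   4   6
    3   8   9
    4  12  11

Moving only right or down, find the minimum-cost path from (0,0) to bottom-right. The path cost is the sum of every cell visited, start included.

One optimal route is [0,0] [0,1] [0,2] [1,2] [2,2].
Its cost is 11 + 4 + 6 + 9 + 11 = 41.

41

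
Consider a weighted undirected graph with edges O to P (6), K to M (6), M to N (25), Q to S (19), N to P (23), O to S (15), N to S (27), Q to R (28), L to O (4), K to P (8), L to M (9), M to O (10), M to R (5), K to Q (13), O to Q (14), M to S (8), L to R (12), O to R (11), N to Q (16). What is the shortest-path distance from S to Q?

Some routes from S to Q:
S-M-O-Q: 8 + 10 + 14 = 32
S-M-L-O-Q: 8 + 9 + 4 + 14 = 35
S-M-K-Q: 8 + 6 + 13 = 27
S-Q: 19
S-O-Q: 15 + 14 = 29
Shortest: 19.

19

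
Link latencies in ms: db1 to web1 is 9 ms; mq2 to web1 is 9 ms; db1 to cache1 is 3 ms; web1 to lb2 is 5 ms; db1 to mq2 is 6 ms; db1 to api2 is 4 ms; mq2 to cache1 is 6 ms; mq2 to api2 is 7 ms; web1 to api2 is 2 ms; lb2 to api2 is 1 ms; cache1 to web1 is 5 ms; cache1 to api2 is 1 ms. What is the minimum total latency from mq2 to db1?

6

Some routes from mq2 to db1:
mq2 → api2 → db1: 7 + 4 = 11
mq2 → db1: 6
mq2 → cache1 → db1: 6 + 3 = 9
mq2 → api2 → cache1 → db1: 7 + 1 + 3 = 11
The minimum is 6 ms.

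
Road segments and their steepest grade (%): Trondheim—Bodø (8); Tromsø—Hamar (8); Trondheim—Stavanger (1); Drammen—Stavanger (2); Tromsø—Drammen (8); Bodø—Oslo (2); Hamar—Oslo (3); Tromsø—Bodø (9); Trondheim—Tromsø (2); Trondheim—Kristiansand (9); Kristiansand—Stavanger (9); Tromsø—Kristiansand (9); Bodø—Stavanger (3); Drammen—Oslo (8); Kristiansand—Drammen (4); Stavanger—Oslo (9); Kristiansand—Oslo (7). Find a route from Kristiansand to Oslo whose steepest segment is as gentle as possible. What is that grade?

A few of the Kristiansand→Oslo routes:
Kristiansand-Drammen-Stavanger-Trondheim-Bodø-Oslo: max(4, 2, 1, 8, 2) = 8
Kristiansand-Drammen-Stavanger-Bodø-Oslo: max(4, 2, 3, 2) = 4
Kristiansand-Drammen-Oslo: max(4, 8) = 8
Kristiansand-Drammen-Stavanger-Bodø-Trondheim-Tromsø-Hamar-Oslo: max(4, 2, 3, 8, 2, 8, 3) = 8
Kristiansand-Oslo: max(7) = 7
The minimum achievable maximum is 4%.

4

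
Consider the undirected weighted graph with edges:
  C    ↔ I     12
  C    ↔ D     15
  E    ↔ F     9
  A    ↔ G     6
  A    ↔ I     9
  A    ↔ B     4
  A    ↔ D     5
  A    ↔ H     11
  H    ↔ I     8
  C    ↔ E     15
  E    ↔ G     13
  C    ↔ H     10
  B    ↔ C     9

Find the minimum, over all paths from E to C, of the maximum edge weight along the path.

13

Comparing a few candidate routes:
E→G→A→H→I→C: max(13, 6, 11, 8, 12) = 13
E→G→A→I→C: max(13, 6, 9, 12) = 13
E→G→A→H→C: max(13, 6, 11, 10) = 13
E→G→A→B→C: max(13, 6, 4, 9) = 13
E→G→A→I→H→C: max(13, 6, 9, 8, 10) = 13
The minimum achievable maximum is 13.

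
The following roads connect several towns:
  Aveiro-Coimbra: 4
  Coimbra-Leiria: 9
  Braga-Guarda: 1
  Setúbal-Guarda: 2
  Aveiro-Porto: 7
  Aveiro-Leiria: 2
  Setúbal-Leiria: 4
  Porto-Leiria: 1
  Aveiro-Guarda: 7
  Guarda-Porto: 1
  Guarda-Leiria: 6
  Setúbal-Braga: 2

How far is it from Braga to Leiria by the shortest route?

A few of the Braga→Leiria routes:
Braga - Guarda - Porto - Leiria: 1 + 1 + 1 = 3
Braga - Setúbal - Guarda - Porto - Leiria: 2 + 2 + 1 + 1 = 6
Braga - Guarda - Leiria: 1 + 6 = 7
Braga - Setúbal - Leiria: 2 + 4 = 6
Braga - Guarda - Setúbal - Leiria: 1 + 2 + 4 = 7
Shortest: 3.

3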